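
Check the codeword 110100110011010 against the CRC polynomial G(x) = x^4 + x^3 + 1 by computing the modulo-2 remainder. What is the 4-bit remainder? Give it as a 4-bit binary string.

Modulo-2 division of 110100110011010 by 11001:
  pos 0: 11010 XOR 11001 = 00011
  pos 3: 11011 XOR 11001 = 00010
  pos 6: 10001 XOR 11001 = 01000
  pos 7: 10001 XOR 11001 = 01000
  pos 8: 10000 XOR 11001 = 01001
  pos 9: 10011 XOR 11001 = 01010
  pos 10: 10100 XOR 11001 = 01101
Remainder = 1101 (nonzero — an error is detected).

1101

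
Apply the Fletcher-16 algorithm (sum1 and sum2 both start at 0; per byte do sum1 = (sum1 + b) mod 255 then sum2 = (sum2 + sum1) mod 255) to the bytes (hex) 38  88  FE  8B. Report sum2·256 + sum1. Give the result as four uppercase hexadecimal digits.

044B

Running sums (mod 255):
  after byte 0 (38): sum1=56, sum2=56
  after byte 1 (88): sum1=192, sum2=248
  after byte 2 (FE): sum1=191, sum2=184
  after byte 3 (8B): sum1=75, sum2=4
Checksum = sum2·256 + sum1 = 4·256 + 75 = 1099 = 0x044B.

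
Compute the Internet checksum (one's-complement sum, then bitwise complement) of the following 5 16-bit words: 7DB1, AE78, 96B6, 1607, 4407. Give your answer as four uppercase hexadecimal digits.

One's-complement addition (fold any carry out of bit 15 back into bit 0):
  0x7DB1 + 0xAE78 = 0x12C29 → wrap carry → 0x2C2A
  0x2C2A + 0x96B6 = 0x0C2E0
  0xC2E0 + 0x1607 = 0x0D8E7
  0xD8E7 + 0x4407 = 0x11CEE → wrap carry → 0x1CEF
One's-complement sum = 0x1CEF.
Checksum = ~0x1CEF & 0xFFFF = 0xE310.

E310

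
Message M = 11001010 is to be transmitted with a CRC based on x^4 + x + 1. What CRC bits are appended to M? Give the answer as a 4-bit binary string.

0100

Append 4 zeros: 110010100000. Divide by 10011 (XOR where the leading bit is 1):
  pos 0: 11001 XOR 10011 = 01010
  pos 1: 10100 XOR 10011 = 00111
  pos 3: 11110 XOR 10011 = 01101
  pos 4: 11010 XOR 10011 = 01001
  pos 5: 10010 XOR 10011 = 00001
Remainder (last 4 bits) = 0100. This is the CRC / FCS.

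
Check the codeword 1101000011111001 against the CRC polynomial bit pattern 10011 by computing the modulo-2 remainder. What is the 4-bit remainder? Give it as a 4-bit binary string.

1100

Modulo-2 division of 1101000011111001 by 10011:
  pos 0: 11010 XOR 10011 = 01001
  pos 1: 10010 XOR 10011 = 00001
  pos 5: 10011 XOR 10011 = 00000
  pos 10: 11100 XOR 10011 = 01111
  pos 11: 11111 XOR 10011 = 01100
Remainder = 1100 (nonzero — an error is detected).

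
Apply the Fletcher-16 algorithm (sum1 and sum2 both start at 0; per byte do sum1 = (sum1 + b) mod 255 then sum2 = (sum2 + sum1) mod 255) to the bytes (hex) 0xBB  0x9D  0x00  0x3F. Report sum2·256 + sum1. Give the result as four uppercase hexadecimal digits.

0798

Running sums (mod 255):
  after byte 0 (0xBB): sum1=187, sum2=187
  after byte 1 (0x9D): sum1=89, sum2=21
  after byte 2 (0x00): sum1=89, sum2=110
  after byte 3 (0x3F): sum1=152, sum2=7
Checksum = sum2·256 + sum1 = 7·256 + 152 = 1944 = 0x0798.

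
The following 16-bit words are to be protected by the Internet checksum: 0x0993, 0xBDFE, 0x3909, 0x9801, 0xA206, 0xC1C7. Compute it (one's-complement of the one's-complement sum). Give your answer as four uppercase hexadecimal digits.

0395

One's-complement addition (fold any carry out of bit 15 back into bit 0):
  0x0993 + 0xBDFE = 0x0C791
  0xC791 + 0x3909 = 0x1009A → wrap carry → 0x009B
  0x009B + 0x9801 = 0x0989C
  0x989C + 0xA206 = 0x13AA2 → wrap carry → 0x3AA3
  0x3AA3 + 0xC1C7 = 0x0FC6A
One's-complement sum = 0xFC6A.
Checksum = ~0xFC6A & 0xFFFF = 0x0395.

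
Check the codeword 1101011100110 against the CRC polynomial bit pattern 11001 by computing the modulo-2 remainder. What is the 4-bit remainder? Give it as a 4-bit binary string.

Modulo-2 division of 1101011100110 by 11001:
  pos 0: 11010 XOR 11001 = 00011
  pos 3: 11111 XOR 11001 = 00110
  pos 5: 11000 XOR 11001 = 00001
Remainder = 1110 (nonzero — an error is detected).

1110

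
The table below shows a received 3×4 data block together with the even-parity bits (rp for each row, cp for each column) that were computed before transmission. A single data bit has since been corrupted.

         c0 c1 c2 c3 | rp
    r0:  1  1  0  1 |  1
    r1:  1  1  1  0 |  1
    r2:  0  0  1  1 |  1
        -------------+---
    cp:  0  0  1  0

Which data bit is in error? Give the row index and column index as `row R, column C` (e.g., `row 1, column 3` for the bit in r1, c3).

row 2, column 2

Recompute each row's even parity and compare to rp:
  r0: data parity 1, sent rp 1 → ok
  r1: data parity 1, sent rp 1 → ok
  r2: data parity 0, sent rp 1 → mismatch
Recompute each column's even parity and compare to cp:
  c0: data parity 0, sent cp 0 → ok
  c1: data parity 0, sent cp 0 → ok
  c2: data parity 0, sent cp 1 → mismatch
  c3: data parity 0, sent cp 0 → ok
Exactly one row (r2) and one column (c2) fail → the flipped bit is at their intersection.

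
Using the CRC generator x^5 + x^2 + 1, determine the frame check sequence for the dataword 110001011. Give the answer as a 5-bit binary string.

Append 5 zeros: 11000101100000. Divide by 100101 (XOR where the leading bit is 1):
  pos 0: 110001 XOR 100101 = 010100
  pos 1: 101000 XOR 100101 = 001101
  pos 3: 110111 XOR 100101 = 010010
  pos 4: 100100 XOR 100101 = 000001
Remainder (last 5 bits) = 10000. This is the CRC / FCS.

10000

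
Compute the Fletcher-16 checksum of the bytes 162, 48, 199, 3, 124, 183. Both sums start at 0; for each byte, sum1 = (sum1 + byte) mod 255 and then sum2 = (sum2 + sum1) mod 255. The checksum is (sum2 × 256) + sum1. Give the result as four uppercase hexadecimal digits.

Running sums (mod 255):
  after byte 0 (162): sum1=162, sum2=162
  after byte 1 (48): sum1=210, sum2=117
  after byte 2 (199): sum1=154, sum2=16
  after byte 3 (3): sum1=157, sum2=173
  after byte 4 (124): sum1=26, sum2=199
  after byte 5 (183): sum1=209, sum2=153
Checksum = sum2·256 + sum1 = 153·256 + 209 = 39377 = 0x99D1.

99D1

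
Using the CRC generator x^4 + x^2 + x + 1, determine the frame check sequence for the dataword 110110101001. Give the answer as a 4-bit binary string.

1000

Append 4 zeros: 1101101010010000. Divide by 10111 (XOR where the leading bit is 1):
  pos 0: 11011 XOR 10111 = 01100
  pos 1: 11000 XOR 10111 = 01111
  pos 2: 11111 XOR 10111 = 01000
  pos 3: 10000 XOR 10111 = 00111
  pos 5: 11110 XOR 10111 = 01001
  pos 6: 10010 XOR 10111 = 00101
  pos 8: 10110 XOR 10111 = 00001
Remainder (last 4 bits) = 1000. This is the CRC / FCS.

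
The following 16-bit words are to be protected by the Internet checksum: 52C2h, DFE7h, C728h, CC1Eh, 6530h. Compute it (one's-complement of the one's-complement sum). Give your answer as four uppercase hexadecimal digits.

D4DD

One's-complement addition (fold any carry out of bit 15 back into bit 0):
  0x52C2 + 0xDFE7 = 0x132A9 → wrap carry → 0x32AA
  0x32AA + 0xC728 = 0x0F9D2
  0xF9D2 + 0xCC1E = 0x1C5F0 → wrap carry → 0xC5F1
  0xC5F1 + 0x6530 = 0x12B21 → wrap carry → 0x2B22
One's-complement sum = 0x2B22.
Checksum = ~0x2B22 & 0xFFFF = 0xD4DD.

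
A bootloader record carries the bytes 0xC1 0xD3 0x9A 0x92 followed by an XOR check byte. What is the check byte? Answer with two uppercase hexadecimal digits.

1A

XOR the bytes together:
  start with 0xC1
  0xC1 ⊕ 0xD3 = 0x12
  0x12 ⊕ 0x9A = 0x88
  0x88 ⊕ 0x92 = 0x1A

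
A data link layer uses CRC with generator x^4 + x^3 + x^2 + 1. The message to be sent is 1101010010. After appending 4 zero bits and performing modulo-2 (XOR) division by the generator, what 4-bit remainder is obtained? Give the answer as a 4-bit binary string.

Append 4 zeros: 11010100100000. Divide by 11101 (XOR where the leading bit is 1):
  pos 0: 11010 XOR 11101 = 00111
  pos 2: 11110 XOR 11101 = 00011
  pos 5: 11010 XOR 11101 = 00111
  pos 7: 11100 XOR 11101 = 00001
Remainder (last 4 bits) = 0100. This is the CRC / FCS.

0100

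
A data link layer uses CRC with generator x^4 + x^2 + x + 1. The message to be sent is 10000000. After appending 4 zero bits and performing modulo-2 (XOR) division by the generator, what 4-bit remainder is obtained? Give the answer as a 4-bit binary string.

Append 4 zeros: 100000000000. Divide by 10111 (XOR where the leading bit is 1):
  pos 0: 10000 XOR 10111 = 00111
  pos 2: 11100 XOR 10111 = 01011
  pos 3: 10110 XOR 10111 = 00001
  pos 7: 10000 XOR 10111 = 00111
Remainder (last 4 bits) = 0111. This is the CRC / FCS.

0111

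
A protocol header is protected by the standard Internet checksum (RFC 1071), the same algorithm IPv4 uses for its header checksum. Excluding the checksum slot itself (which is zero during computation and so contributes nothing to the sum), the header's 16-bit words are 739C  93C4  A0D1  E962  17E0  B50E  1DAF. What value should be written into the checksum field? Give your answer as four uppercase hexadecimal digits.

One's-complement addition (fold any carry out of bit 15 back into bit 0):
  0x739C + 0x93C4 = 0x10760 → wrap carry → 0x0761
  0x0761 + 0xA0D1 = 0x0A832
  0xA832 + 0xE962 = 0x19194 → wrap carry → 0x9195
  0x9195 + 0x17E0 = 0x0A975
  0xA975 + 0xB50E = 0x15E83 → wrap carry → 0x5E84
  0x5E84 + 0x1DAF = 0x07C33
One's-complement sum = 0x7C33.
Checksum = ~0x7C33 & 0xFFFF = 0x83CC.

83CC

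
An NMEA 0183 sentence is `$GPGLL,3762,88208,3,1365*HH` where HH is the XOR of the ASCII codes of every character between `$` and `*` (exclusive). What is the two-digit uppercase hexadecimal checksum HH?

58

XOR the ASCII codes of the payload characters:
  'G' = 0x47 → acc = 0x47
  'P' = 0x50 → acc = 0x17
  'G' = 0x47 → acc = 0x50
  'L' = 0x4C → acc = 0x1C
  'L' = 0x4C → acc = 0x50
  ',' = 0x2C → acc = 0x7C
  '3' = 0x33 → acc = 0x4F
  '7' = 0x37 → acc = 0x78
  '6' = 0x36 → acc = 0x4E
  '2' = 0x32 → acc = 0x7C
  ',' = 0x2C → acc = 0x50
  '8' = 0x38 → acc = 0x68
  '8' = 0x38 → acc = 0x50
  '2' = 0x32 → acc = 0x62
  '0' = 0x30 → acc = 0x52
  '8' = 0x38 → acc = 0x6A
  ',' = 0x2C → acc = 0x46
  '3' = 0x33 → acc = 0x75
  ',' = 0x2C → acc = 0x59
  '1' = 0x31 → acc = 0x68
  '3' = 0x33 → acc = 0x5B
  '6' = 0x36 → acc = 0x6D
  '5' = 0x35 → acc = 0x58
Checksum = 0x58.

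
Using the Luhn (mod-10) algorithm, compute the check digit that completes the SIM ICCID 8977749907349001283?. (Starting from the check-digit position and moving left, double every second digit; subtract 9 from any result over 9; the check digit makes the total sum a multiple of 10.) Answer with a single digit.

Partial digits right→left: 3 8 2 1 0 0 9 4 3 7 0 9 9 4 7 7 7 9 8
Double every second digit counting from the check-digit position (so the 1st, 3rd, 5th, ... of the partial from the right).
  doubled (with −9 where >9): 6 4 0 9 6 0 9 5 5 7 → sum 51
  kept as-is: 8 1 0 4 7 9 4 7 9 → sum 49
Total = 51 + 49 = 100.
Check digit = (10 − (100 mod 10)) mod 10 = 0.

0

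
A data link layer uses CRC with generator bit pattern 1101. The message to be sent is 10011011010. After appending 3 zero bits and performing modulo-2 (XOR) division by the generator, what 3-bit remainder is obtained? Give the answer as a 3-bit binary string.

Append 3 zeros: 10011011010000. Divide by 1101 (XOR where the leading bit is 1):
  pos 0: 1001 XOR 1101 = 0100
  pos 1: 1001 XOR 1101 = 0100
  pos 2: 1000 XOR 1101 = 0101
  pos 3: 1011 XOR 1101 = 0110
  pos 4: 1101 XOR 1101 = 0000
  pos 9: 1000 XOR 1101 = 0101
  pos 10: 1010 XOR 1101 = 0111
Remainder (last 3 bits) = 111. This is the CRC / FCS.

111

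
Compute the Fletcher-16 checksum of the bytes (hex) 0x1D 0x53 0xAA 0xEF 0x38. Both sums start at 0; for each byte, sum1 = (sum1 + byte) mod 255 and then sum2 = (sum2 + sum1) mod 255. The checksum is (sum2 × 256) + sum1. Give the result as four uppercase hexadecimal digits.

Running sums (mod 255):
  after byte 0 (0x1D): sum1=29, sum2=29
  after byte 1 (0x53): sum1=112, sum2=141
  after byte 2 (0xAA): sum1=27, sum2=168
  after byte 3 (0xEF): sum1=11, sum2=179
  after byte 4 (0x38): sum1=67, sum2=246
Checksum = sum2·256 + sum1 = 246·256 + 67 = 63043 = 0xF643.

F643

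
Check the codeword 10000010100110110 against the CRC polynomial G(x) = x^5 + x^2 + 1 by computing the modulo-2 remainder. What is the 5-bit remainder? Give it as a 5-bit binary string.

Modulo-2 division of 10000010100110110 by 100101:
  pos 0: 100000 XOR 100101 = 000101
  pos 3: 101101 XOR 100101 = 001000
  pos 5: 100000 XOR 100101 = 000101
  pos 8: 101110 XOR 100101 = 001011
  pos 10: 101111 XOR 100101 = 001010
Remainder = 10100 (nonzero — an error is detected).

10100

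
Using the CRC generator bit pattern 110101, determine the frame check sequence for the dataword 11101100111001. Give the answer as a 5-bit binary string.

Append 5 zeros: 1110110011100100000. Divide by 110101 (XOR where the leading bit is 1):
  pos 0: 111011 XOR 110101 = 001110
  pos 2: 111000 XOR 110101 = 001101
  pos 4: 110111 XOR 110101 = 000010
  pos 8: 101001 XOR 110101 = 011100
  pos 9: 111000 XOR 110101 = 001101
  pos 11: 110100 XOR 110101 = 000001
Remainder (last 5 bits) = 00100. This is the CRC / FCS.

00100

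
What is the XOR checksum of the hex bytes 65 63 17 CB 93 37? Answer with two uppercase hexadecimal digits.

7E

XOR the bytes together:
  start with 0x65
  0x65 ⊕ 0x63 = 0x06
  0x06 ⊕ 0x17 = 0x11
  0x11 ⊕ 0xCB = 0xDA
  0xDA ⊕ 0x93 = 0x49
  0x49 ⊕ 0x37 = 0x7E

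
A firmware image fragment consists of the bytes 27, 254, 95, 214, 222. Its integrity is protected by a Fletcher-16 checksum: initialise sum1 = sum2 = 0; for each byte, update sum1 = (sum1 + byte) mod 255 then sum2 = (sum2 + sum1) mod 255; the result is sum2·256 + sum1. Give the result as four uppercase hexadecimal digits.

Running sums (mod 255):
  after byte 0 (27): sum1=27, sum2=27
  after byte 1 (254): sum1=26, sum2=53
  after byte 2 (95): sum1=121, sum2=174
  after byte 3 (214): sum1=80, sum2=254
  after byte 4 (222): sum1=47, sum2=46
Checksum = sum2·256 + sum1 = 46·256 + 47 = 11823 = 0x2E2F.

2E2F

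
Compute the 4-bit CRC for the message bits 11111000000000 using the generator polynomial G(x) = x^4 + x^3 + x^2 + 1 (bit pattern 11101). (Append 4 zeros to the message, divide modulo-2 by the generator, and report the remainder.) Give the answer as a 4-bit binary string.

0001

Append 4 zeros: 111110000000000000. Divide by 11101 (XOR where the leading bit is 1):
  pos 0: 11111 XOR 11101 = 00010
  pos 3: 10000 XOR 11101 = 01101
  pos 4: 11010 XOR 11101 = 00111
  pos 6: 11100 XOR 11101 = 00001
  pos 10: 10000 XOR 11101 = 01101
  pos 11: 11010 XOR 11101 = 00111
  pos 13: 11100 XOR 11101 = 00001
Remainder (last 4 bits) = 0001. This is the CRC / FCS.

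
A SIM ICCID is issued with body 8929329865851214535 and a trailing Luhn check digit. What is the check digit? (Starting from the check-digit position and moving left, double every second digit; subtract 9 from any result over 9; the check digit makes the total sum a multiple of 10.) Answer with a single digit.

1

Partial digits right→left: 5 3 5 4 1 2 1 5 8 5 6 8 9 2 3 9 2 9 8
Double every second digit counting from the check-digit position (so the 1st, 3rd, 5th, ... of the partial from the right).
  doubled (with −9 where >9): 1 1 2 2 7 3 9 6 4 7 → sum 42
  kept as-is: 3 4 2 5 5 8 2 9 9 → sum 47
Total = 42 + 47 = 89.
Check digit = (10 − (89 mod 10)) mod 10 = 1.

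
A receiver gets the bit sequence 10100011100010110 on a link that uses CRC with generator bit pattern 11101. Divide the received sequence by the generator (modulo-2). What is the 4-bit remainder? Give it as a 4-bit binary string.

0000

Modulo-2 division of 10100011100010110 by 11101:
  pos 0: 10100 XOR 11101 = 01001
  pos 1: 10010 XOR 11101 = 01111
  pos 2: 11111 XOR 11101 = 00010
  pos 5: 10110 XOR 11101 = 01011
  pos 6: 10110 XOR 11101 = 01011
  pos 7: 10110 XOR 11101 = 01011
  pos 8: 10111 XOR 11101 = 01010
  pos 9: 10100 XOR 11101 = 01001
  pos 10: 10011 XOR 11101 = 01110
  pos 11: 11101 XOR 11101 = 00000
Remainder = 0000 (zero — the frame passes the CRC check).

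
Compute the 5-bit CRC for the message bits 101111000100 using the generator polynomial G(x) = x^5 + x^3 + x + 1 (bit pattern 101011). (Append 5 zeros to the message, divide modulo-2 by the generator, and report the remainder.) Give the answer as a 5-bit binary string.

Append 5 zeros: 10111100010000000. Divide by 101011 (XOR where the leading bit is 1):
  pos 0: 101111 XOR 101011 = 000100
  pos 3: 100000 XOR 101011 = 001011
  pos 5: 101110 XOR 101011 = 000101
  pos 8: 101000 XOR 101011 = 000011
Remainder (last 5 bits) = 11000. This is the CRC / FCS.

11000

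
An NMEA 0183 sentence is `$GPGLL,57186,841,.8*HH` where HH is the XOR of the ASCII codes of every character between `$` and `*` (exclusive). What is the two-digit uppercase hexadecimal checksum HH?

XOR the ASCII codes of the payload characters:
  'G' = 0x47 → acc = 0x47
  'P' = 0x50 → acc = 0x17
  'G' = 0x47 → acc = 0x50
  'L' = 0x4C → acc = 0x1C
  'L' = 0x4C → acc = 0x50
  ',' = 0x2C → acc = 0x7C
  '5' = 0x35 → acc = 0x49
  '7' = 0x37 → acc = 0x7E
  '1' = 0x31 → acc = 0x4F
  '8' = 0x38 → acc = 0x77
  '6' = 0x36 → acc = 0x41
  ',' = 0x2C → acc = 0x6D
  '8' = 0x38 → acc = 0x55
  '4' = 0x34 → acc = 0x61
  '1' = 0x31 → acc = 0x50
  ',' = 0x2C → acc = 0x7C
  '.' = 0x2E → acc = 0x52
  '8' = 0x38 → acc = 0x6A
Checksum = 0x6A.

6A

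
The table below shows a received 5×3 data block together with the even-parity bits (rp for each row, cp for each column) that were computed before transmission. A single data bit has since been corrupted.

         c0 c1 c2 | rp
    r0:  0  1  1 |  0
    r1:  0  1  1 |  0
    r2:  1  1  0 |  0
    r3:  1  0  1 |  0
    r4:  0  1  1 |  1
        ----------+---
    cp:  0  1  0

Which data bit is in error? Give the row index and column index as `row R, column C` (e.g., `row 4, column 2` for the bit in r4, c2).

Recompute each row's even parity and compare to rp:
  r0: data parity 0, sent rp 0 → ok
  r1: data parity 0, sent rp 0 → ok
  r2: data parity 0, sent rp 0 → ok
  r3: data parity 0, sent rp 0 → ok
  r4: data parity 0, sent rp 1 → mismatch
Recompute each column's even parity and compare to cp:
  c0: data parity 0, sent cp 0 → ok
  c1: data parity 0, sent cp 1 → mismatch
  c2: data parity 0, sent cp 0 → ok
Exactly one row (r4) and one column (c1) fail → the flipped bit is at their intersection.

row 4, column 1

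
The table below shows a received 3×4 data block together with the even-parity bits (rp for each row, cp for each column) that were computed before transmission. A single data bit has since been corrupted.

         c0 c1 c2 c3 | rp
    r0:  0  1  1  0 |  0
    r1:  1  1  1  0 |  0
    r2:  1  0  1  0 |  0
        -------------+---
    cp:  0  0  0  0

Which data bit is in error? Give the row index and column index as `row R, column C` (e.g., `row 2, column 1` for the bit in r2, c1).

Recompute each row's even parity and compare to rp:
  r0: data parity 0, sent rp 0 → ok
  r1: data parity 1, sent rp 0 → mismatch
  r2: data parity 0, sent rp 0 → ok
Recompute each column's even parity and compare to cp:
  c0: data parity 0, sent cp 0 → ok
  c1: data parity 0, sent cp 0 → ok
  c2: data parity 1, sent cp 0 → mismatch
  c3: data parity 0, sent cp 0 → ok
Exactly one row (r1) and one column (c2) fail → the flipped bit is at their intersection.

row 1, column 2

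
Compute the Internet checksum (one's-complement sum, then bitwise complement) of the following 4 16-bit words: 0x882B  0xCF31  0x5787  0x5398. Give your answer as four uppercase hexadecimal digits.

One's-complement addition (fold any carry out of bit 15 back into bit 0):
  0x882B + 0xCF31 = 0x1575C → wrap carry → 0x575D
  0x575D + 0x5787 = 0x0AEE4
  0xAEE4 + 0x5398 = 0x1027C → wrap carry → 0x027D
One's-complement sum = 0x027D.
Checksum = ~0x027D & 0xFFFF = 0xFD82.

FD82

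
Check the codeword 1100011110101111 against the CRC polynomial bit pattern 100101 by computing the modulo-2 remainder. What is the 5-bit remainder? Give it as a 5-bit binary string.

11010

Modulo-2 division of 1100011110101111 by 100101:
  pos 0: 110001 XOR 100101 = 010100
  pos 1: 101001 XOR 100101 = 001100
  pos 3: 110011 XOR 100101 = 010110
  pos 4: 101100 XOR 100101 = 001001
  pos 6: 100110 XOR 100101 = 000011
  pos 10: 111111 XOR 100101 = 011010
Remainder = 11010 (nonzero — an error is detected).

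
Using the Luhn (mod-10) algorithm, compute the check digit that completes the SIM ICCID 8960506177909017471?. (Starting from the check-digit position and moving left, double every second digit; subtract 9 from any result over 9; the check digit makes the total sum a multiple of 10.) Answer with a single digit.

0

Partial digits right→left: 1 7 4 7 1 0 9 0 9 7 7 1 6 0 5 0 6 9 8
Double every second digit counting from the check-digit position (so the 1st, 3rd, 5th, ... of the partial from the right).
  doubled (with −9 where >9): 2 8 2 9 9 5 3 1 3 7 → sum 49
  kept as-is: 7 7 0 0 7 1 0 0 9 → sum 31
Total = 49 + 31 = 80.
Check digit = (10 − (80 mod 10)) mod 10 = 0.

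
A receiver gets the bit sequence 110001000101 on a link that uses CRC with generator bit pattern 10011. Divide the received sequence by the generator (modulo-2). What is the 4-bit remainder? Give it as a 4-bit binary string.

Modulo-2 division of 110001000101 by 10011:
  pos 0: 11000 XOR 10011 = 01011
  pos 1: 10111 XOR 10011 = 00100
  pos 3: 10000 XOR 10011 = 00011
  pos 6: 11010 XOR 10011 = 01001
  pos 7: 10011 XOR 10011 = 00000
Remainder = 0000 (zero — the frame passes the CRC check).

0000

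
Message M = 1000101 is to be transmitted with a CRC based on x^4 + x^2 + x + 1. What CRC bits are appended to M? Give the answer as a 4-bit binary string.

0100

Append 4 zeros: 10001010000. Divide by 10111 (XOR where the leading bit is 1):
  pos 0: 10001 XOR 10111 = 00110
  pos 2: 11001 XOR 10111 = 01110
  pos 3: 11100 XOR 10111 = 01011
  pos 4: 10110 XOR 10111 = 00001
Remainder (last 4 bits) = 0100. This is the CRC / FCS.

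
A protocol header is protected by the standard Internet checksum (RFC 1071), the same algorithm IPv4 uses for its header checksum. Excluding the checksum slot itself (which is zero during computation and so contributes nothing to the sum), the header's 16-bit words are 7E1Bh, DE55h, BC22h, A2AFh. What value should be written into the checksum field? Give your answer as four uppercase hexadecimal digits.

44BC

One's-complement addition (fold any carry out of bit 15 back into bit 0):
  0x7E1B + 0xDE55 = 0x15C70 → wrap carry → 0x5C71
  0x5C71 + 0xBC22 = 0x11893 → wrap carry → 0x1894
  0x1894 + 0xA2AF = 0x0BB43
One's-complement sum = 0xBB43.
Checksum = ~0xBB43 & 0xFFFF = 0x44BC.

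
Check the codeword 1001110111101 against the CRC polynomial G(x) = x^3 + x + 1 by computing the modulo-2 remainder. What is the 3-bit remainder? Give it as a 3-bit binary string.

111

Modulo-2 division of 1001110111101 by 1011:
  pos 0: 1001 XOR 1011 = 0010
  pos 2: 1011 XOR 1011 = 0000
  pos 7: 1111 XOR 1011 = 0100
  pos 8: 1000 XOR 1011 = 0011
Remainder = 111 (nonzero — an error is detected).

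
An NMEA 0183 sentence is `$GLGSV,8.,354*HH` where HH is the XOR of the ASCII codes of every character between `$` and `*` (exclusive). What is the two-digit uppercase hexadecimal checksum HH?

6D

XOR the ASCII codes of the payload characters:
  'G' = 0x47 → acc = 0x47
  'L' = 0x4C → acc = 0x0B
  'G' = 0x47 → acc = 0x4C
  'S' = 0x53 → acc = 0x1F
  'V' = 0x56 → acc = 0x49
  ',' = 0x2C → acc = 0x65
  '8' = 0x38 → acc = 0x5D
  '.' = 0x2E → acc = 0x73
  ',' = 0x2C → acc = 0x5F
  '3' = 0x33 → acc = 0x6C
  '5' = 0x35 → acc = 0x59
  '4' = 0x34 → acc = 0x6D
Checksum = 0x6D.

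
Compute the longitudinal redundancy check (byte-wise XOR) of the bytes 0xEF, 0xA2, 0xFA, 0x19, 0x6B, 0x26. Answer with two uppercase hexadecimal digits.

XOR the bytes together:
  start with 0xEF
  0xEF ⊕ 0xA2 = 0x4D
  0x4D ⊕ 0xFA = 0xB7
  0xB7 ⊕ 0x19 = 0xAE
  0xAE ⊕ 0x6B = 0xC5
  0xC5 ⊕ 0x26 = 0xE3

E3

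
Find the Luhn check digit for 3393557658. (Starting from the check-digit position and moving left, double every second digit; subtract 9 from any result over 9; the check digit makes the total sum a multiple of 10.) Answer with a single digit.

Partial digits right→left: 8 5 6 7 5 5 3 9 3 3
Double every second digit counting from the check-digit position (so the 1st, 3rd, 5th, ... of the partial from the right).
  doubled (with −9 where >9): 7 3 1 6 6 → sum 23
  kept as-is: 5 7 5 9 3 → sum 29
Total = 23 + 29 = 52.
Check digit = (10 − (52 mod 10)) mod 10 = 8.

8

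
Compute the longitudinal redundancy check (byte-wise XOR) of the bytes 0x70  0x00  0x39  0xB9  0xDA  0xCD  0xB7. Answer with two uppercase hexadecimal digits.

50

XOR the bytes together:
  start with 0x70
  0x70 ⊕ 0x00 = 0x70
  0x70 ⊕ 0x39 = 0x49
  0x49 ⊕ 0xB9 = 0xF0
  0xF0 ⊕ 0xDA = 0x2A
  0x2A ⊕ 0xCD = 0xE7
  0xE7 ⊕ 0xB7 = 0x50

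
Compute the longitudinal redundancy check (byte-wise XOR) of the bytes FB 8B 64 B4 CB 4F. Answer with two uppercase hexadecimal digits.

XOR the bytes together:
  start with 0xFB
  0xFB ⊕ 0x8B = 0x70
  0x70 ⊕ 0x64 = 0x14
  0x14 ⊕ 0xB4 = 0xA0
  0xA0 ⊕ 0xCB = 0x6B
  0x6B ⊕ 0x4F = 0x24

24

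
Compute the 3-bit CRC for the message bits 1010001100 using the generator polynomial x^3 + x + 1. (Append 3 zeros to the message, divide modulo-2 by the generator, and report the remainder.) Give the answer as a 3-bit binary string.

110

Append 3 zeros: 1010001100000. Divide by 1011 (XOR where the leading bit is 1):
  pos 0: 1010 XOR 1011 = 0001
  pos 3: 1001 XOR 1011 = 0010
  pos 5: 1010 XOR 1011 = 0001
  pos 8: 1000 XOR 1011 = 0011
Remainder (last 3 bits) = 110. This is the CRC / FCS.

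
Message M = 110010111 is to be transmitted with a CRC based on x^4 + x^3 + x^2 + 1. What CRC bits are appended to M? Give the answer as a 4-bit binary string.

1100

Append 4 zeros: 1100101110000. Divide by 11101 (XOR where the leading bit is 1):
  pos 0: 11001 XOR 11101 = 00100
  pos 2: 10001 XOR 11101 = 01100
  pos 3: 11001 XOR 11101 = 00100
  pos 5: 10010 XOR 11101 = 01111
  pos 6: 11110 XOR 11101 = 00011
Remainder (last 4 bits) = 1100. This is the CRC / FCS.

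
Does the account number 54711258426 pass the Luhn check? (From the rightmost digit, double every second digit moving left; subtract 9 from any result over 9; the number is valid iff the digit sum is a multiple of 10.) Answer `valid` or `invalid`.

From the right, keep odd positions and double even positions (subtract 9 from any doubled value over 9):
  doubled (positions 2,4,...): 4 7 4 2 8 → sum 25
  kept (positions 1,3,...): 6 4 5 1 7 5 → sum 28
Total = 53.
53 mod 10 = 3, so the number is invalid.

invalid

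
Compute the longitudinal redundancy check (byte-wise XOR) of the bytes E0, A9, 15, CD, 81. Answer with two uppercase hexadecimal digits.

XOR the bytes together:
  start with 0xE0
  0xE0 ⊕ 0xA9 = 0x49
  0x49 ⊕ 0x15 = 0x5C
  0x5C ⊕ 0xCD = 0x91
  0x91 ⊕ 0x81 = 0x10

10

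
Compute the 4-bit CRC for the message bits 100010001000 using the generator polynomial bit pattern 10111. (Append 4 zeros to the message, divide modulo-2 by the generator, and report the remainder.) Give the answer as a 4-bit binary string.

Append 4 zeros: 1000100010000000. Divide by 10111 (XOR where the leading bit is 1):
  pos 0: 10001 XOR 10111 = 00110
  pos 2: 11000 XOR 10111 = 01111
  pos 3: 11110 XOR 10111 = 01001
  pos 4: 10011 XOR 10111 = 00100
  pos 6: 10000 XOR 10111 = 00111
  pos 8: 11100 XOR 10111 = 01011
  pos 9: 10110 XOR 10111 = 00001
Remainder (last 4 bits) = 0100. This is the CRC / FCS.

0100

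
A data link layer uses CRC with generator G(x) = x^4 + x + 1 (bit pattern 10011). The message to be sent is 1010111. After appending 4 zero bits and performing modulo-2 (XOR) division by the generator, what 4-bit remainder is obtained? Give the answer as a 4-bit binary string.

Append 4 zeros: 10101110000. Divide by 10011 (XOR where the leading bit is 1):
  pos 0: 10101 XOR 10011 = 00110
  pos 2: 11011 XOR 10011 = 01000
  pos 3: 10000 XOR 10011 = 00011
  pos 6: 11000 XOR 10011 = 01011
Remainder (last 4 bits) = 1011. This is the CRC / FCS.

1011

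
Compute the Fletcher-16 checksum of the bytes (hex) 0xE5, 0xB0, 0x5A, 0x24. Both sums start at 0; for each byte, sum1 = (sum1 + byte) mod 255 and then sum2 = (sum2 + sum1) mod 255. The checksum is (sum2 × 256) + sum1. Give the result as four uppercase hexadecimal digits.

8215

Running sums (mod 255):
  after byte 0 (0xE5): sum1=229, sum2=229
  after byte 1 (0xB0): sum1=150, sum2=124
  after byte 2 (0x5A): sum1=240, sum2=109
  after byte 3 (0x24): sum1=21, sum2=130
Checksum = sum2·256 + sum1 = 130·256 + 21 = 33301 = 0x8215.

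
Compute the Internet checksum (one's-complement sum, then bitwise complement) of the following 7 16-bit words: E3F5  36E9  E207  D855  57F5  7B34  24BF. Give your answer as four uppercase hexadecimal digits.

32DA

One's-complement addition (fold any carry out of bit 15 back into bit 0):
  0xE3F5 + 0x36E9 = 0x11ADE → wrap carry → 0x1ADF
  0x1ADF + 0xE207 = 0x0FCE6
  0xFCE6 + 0xD855 = 0x1D53B → wrap carry → 0xD53C
  0xD53C + 0x57F5 = 0x12D31 → wrap carry → 0x2D32
  0x2D32 + 0x7B34 = 0x0A866
  0xA866 + 0x24BF = 0x0CD25
One's-complement sum = 0xCD25.
Checksum = ~0xCD25 & 0xFFFF = 0x32DA.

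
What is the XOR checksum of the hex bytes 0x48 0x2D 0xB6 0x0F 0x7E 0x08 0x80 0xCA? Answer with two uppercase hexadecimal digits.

E0

XOR the bytes together:
  start with 0x48
  0x48 ⊕ 0x2D = 0x65
  0x65 ⊕ 0xB6 = 0xD3
  0xD3 ⊕ 0x0F = 0xDC
  0xDC ⊕ 0x7E = 0xA2
  0xA2 ⊕ 0x08 = 0xAA
  0xAA ⊕ 0x80 = 0x2A
  0x2A ⊕ 0xCA = 0xE0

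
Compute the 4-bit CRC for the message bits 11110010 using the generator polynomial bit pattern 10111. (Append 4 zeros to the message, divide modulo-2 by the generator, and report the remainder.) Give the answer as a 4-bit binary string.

Append 4 zeros: 111100100000. Divide by 10111 (XOR where the leading bit is 1):
  pos 0: 11110 XOR 10111 = 01001
  pos 1: 10010 XOR 10111 = 00101
  pos 3: 10110 XOR 10111 = 00001
  pos 7: 10000 XOR 10111 = 00111
Remainder (last 4 bits) = 0111. This is the CRC / FCS.

0111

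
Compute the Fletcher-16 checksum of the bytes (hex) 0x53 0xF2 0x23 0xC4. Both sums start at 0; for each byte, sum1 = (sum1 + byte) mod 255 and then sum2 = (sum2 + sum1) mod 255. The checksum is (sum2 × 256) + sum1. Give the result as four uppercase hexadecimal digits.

312E

Running sums (mod 255):
  after byte 0 (0x53): sum1=83, sum2=83
  after byte 1 (0xF2): sum1=70, sum2=153
  after byte 2 (0x23): sum1=105, sum2=3
  after byte 3 (0xC4): sum1=46, sum2=49
Checksum = sum2·256 + sum1 = 49·256 + 46 = 12590 = 0x312E.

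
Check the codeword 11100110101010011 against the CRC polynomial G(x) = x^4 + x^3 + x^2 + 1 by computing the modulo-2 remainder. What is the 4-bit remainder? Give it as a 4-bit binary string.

0000

Modulo-2 division of 11100110101010011 by 11101:
  pos 0: 11100 XOR 11101 = 00001
  pos 4: 11101 XOR 11101 = 00000
  pos 10: 10100 XOR 11101 = 01001
  pos 11: 10011 XOR 11101 = 01110
  pos 12: 11101 XOR 11101 = 00000
Remainder = 0000 (zero — the frame passes the CRC check).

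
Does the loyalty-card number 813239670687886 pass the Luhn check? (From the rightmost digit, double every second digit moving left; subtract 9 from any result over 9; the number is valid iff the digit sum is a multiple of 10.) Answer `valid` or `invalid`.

From the right, keep odd positions and double even positions (subtract 9 from any doubled value over 9):
  doubled (positions 2,4,...): 7 5 3 5 9 4 2 → sum 35
  kept (positions 1,3,...): 6 8 8 0 6 3 3 8 → sum 42
Total = 77.
77 mod 10 = 7, so the number is invalid.

invalid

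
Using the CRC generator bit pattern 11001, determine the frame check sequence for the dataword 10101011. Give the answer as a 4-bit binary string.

Append 4 zeros: 101010110000. Divide by 11001 (XOR where the leading bit is 1):
  pos 0: 10101 XOR 11001 = 01100
  pos 1: 11000 XOR 11001 = 00001
  pos 5: 11100 XOR 11001 = 00101
  pos 7: 10100 XOR 11001 = 01101
Remainder (last 4 bits) = 1101. This is the CRC / FCS.

1101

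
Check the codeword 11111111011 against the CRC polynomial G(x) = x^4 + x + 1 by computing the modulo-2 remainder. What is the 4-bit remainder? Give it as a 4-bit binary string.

0001

Modulo-2 division of 11111111011 by 10011:
  pos 0: 11111 XOR 10011 = 01100
  pos 1: 11001 XOR 10011 = 01010
  pos 2: 10101 XOR 10011 = 00110
  pos 4: 11010 XOR 10011 = 01001
  pos 5: 10011 XOR 10011 = 00000
Remainder = 0001 (nonzero — an error is detected).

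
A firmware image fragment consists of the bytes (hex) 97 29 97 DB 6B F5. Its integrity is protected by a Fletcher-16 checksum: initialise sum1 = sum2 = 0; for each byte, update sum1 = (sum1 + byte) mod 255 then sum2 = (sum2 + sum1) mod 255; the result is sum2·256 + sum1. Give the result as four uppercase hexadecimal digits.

1A95

Running sums (mod 255):
  after byte 0 (97): sum1=151, sum2=151
  after byte 1 (29): sum1=192, sum2=88
  after byte 2 (97): sum1=88, sum2=176
  after byte 3 (DB): sum1=52, sum2=228
  after byte 4 (6B): sum1=159, sum2=132
  after byte 5 (F5): sum1=149, sum2=26
Checksum = sum2·256 + sum1 = 26·256 + 149 = 6805 = 0x1A95.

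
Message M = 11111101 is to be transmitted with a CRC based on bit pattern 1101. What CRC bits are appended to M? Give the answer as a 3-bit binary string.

010

Append 3 zeros: 11111101000. Divide by 1101 (XOR where the leading bit is 1):
  pos 0: 1111 XOR 1101 = 0010
  pos 2: 1011 XOR 1101 = 0110
  pos 3: 1100 XOR 1101 = 0001
  pos 6: 1100 XOR 1101 = 0001
Remainder (last 3 bits) = 010. This is the CRC / FCS.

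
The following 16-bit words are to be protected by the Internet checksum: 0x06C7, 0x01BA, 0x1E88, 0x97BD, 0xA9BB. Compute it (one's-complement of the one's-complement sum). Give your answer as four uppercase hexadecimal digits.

One's-complement addition (fold any carry out of bit 15 back into bit 0):
  0x06C7 + 0x01BA = 0x00881
  0x0881 + 0x1E88 = 0x02709
  0x2709 + 0x97BD = 0x0BEC6
  0xBEC6 + 0xA9BB = 0x16881 → wrap carry → 0x6882
One's-complement sum = 0x6882.
Checksum = ~0x6882 & 0xFFFF = 0x977D.

977D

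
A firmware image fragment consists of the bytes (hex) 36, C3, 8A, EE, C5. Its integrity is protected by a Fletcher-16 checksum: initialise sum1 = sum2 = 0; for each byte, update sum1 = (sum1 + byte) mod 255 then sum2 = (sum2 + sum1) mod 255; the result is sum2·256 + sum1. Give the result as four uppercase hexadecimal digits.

Running sums (mod 255):
  after byte 0 (36): sum1=54, sum2=54
  after byte 1 (C3): sum1=249, sum2=48
  after byte 2 (8A): sum1=132, sum2=180
  after byte 3 (EE): sum1=115, sum2=40
  after byte 4 (C5): sum1=57, sum2=97
Checksum = sum2·256 + sum1 = 97·256 + 57 = 24889 = 0x6139.

6139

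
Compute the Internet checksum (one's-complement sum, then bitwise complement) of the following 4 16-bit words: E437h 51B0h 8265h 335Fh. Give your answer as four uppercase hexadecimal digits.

One's-complement addition (fold any carry out of bit 15 back into bit 0):
  0xE437 + 0x51B0 = 0x135E7 → wrap carry → 0x35E8
  0x35E8 + 0x8265 = 0x0B84D
  0xB84D + 0x335F = 0x0EBAC
One's-complement sum = 0xEBAC.
Checksum = ~0xEBAC & 0xFFFF = 0x1453.

1453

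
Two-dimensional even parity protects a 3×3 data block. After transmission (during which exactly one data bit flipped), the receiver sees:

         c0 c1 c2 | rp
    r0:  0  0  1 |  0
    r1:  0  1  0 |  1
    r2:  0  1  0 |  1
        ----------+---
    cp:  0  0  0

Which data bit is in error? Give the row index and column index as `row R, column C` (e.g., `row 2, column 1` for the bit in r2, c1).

row 0, column 2

Recompute each row's even parity and compare to rp:
  r0: data parity 1, sent rp 0 → mismatch
  r1: data parity 1, sent rp 1 → ok
  r2: data parity 1, sent rp 1 → ok
Recompute each column's even parity and compare to cp:
  c0: data parity 0, sent cp 0 → ok
  c1: data parity 0, sent cp 0 → ok
  c2: data parity 1, sent cp 0 → mismatch
Exactly one row (r0) and one column (c2) fail → the flipped bit is at their intersection.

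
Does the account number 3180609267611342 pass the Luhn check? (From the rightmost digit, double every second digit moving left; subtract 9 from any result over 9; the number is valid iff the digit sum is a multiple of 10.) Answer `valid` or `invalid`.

From the right, keep odd positions and double even positions (subtract 9 from any doubled value over 9):
  doubled (positions 2,4,...): 8 2 3 3 9 3 7 6 → sum 41
  kept (positions 1,3,...): 2 3 1 7 2 0 0 1 → sum 16
Total = 57.
57 mod 10 = 7, so the number is invalid.

invalid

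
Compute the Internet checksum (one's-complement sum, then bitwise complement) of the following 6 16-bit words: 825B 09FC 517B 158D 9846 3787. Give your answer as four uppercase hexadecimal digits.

3CD2

One's-complement addition (fold any carry out of bit 15 back into bit 0):
  0x825B + 0x09FC = 0x08C57
  0x8C57 + 0x517B = 0x0DDD2
  0xDDD2 + 0x158D = 0x0F35F
  0xF35F + 0x9846 = 0x18BA5 → wrap carry → 0x8BA6
  0x8BA6 + 0x3787 = 0x0C32D
One's-complement sum = 0xC32D.
Checksum = ~0xC32D & 0xFFFF = 0x3CD2.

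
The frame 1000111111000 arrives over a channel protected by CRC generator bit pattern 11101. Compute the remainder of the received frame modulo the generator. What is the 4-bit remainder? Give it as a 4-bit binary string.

Modulo-2 division of 1000111111000 by 11101:
  pos 0: 10001 XOR 11101 = 01100
  pos 1: 11001 XOR 11101 = 00100
  pos 3: 10011 XOR 11101 = 01110
  pos 4: 11101 XOR 11101 = 00000
Remainder = 1000 (nonzero — an error is detected).

1000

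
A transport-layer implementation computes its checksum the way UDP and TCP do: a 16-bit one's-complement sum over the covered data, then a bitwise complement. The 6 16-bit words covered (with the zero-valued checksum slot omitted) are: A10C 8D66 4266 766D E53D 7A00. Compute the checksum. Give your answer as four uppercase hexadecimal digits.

One's-complement addition (fold any carry out of bit 15 back into bit 0):
  0xA10C + 0x8D66 = 0x12E72 → wrap carry → 0x2E73
  0x2E73 + 0x4266 = 0x070D9
  0x70D9 + 0x766D = 0x0E746
  0xE746 + 0xE53D = 0x1CC83 → wrap carry → 0xCC84
  0xCC84 + 0x7A00 = 0x14684 → wrap carry → 0x4685
One's-complement sum = 0x4685.
Checksum = ~0x4685 & 0xFFFF = 0xB97A.

B97A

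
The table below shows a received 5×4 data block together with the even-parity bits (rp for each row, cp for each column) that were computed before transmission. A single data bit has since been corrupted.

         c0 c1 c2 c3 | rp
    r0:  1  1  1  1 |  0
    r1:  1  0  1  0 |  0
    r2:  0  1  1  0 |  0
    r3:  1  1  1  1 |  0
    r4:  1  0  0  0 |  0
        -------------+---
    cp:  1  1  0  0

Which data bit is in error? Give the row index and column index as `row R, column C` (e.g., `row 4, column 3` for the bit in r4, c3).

Recompute each row's even parity and compare to rp:
  r0: data parity 0, sent rp 0 → ok
  r1: data parity 0, sent rp 0 → ok
  r2: data parity 0, sent rp 0 → ok
  r3: data parity 0, sent rp 0 → ok
  r4: data parity 1, sent rp 0 → mismatch
Recompute each column's even parity and compare to cp:
  c0: data parity 0, sent cp 1 → mismatch
  c1: data parity 1, sent cp 1 → ok
  c2: data parity 0, sent cp 0 → ok
  c3: data parity 0, sent cp 0 → ok
Exactly one row (r4) and one column (c0) fail → the flipped bit is at their intersection.

row 4, column 0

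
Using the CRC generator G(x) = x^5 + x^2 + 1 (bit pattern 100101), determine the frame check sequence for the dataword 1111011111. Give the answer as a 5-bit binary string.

00100

Append 5 zeros: 111101111100000. Divide by 100101 (XOR where the leading bit is 1):
  pos 0: 111101 XOR 100101 = 011000
  pos 1: 110001 XOR 100101 = 010100
  pos 2: 101001 XOR 100101 = 001100
  pos 4: 110011 XOR 100101 = 010110
  pos 5: 101100 XOR 100101 = 001001
  pos 7: 100100 XOR 100101 = 000001
Remainder (last 5 bits) = 00100. This is the CRC / FCS.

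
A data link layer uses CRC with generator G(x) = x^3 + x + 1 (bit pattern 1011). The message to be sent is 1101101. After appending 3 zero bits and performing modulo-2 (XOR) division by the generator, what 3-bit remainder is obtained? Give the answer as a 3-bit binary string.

Append 3 zeros: 1101101000. Divide by 1011 (XOR where the leading bit is 1):
  pos 0: 1101 XOR 1011 = 0110
  pos 1: 1101 XOR 1011 = 0110
  pos 2: 1100 XOR 1011 = 0111
  pos 3: 1111 XOR 1011 = 0100
  pos 4: 1000 XOR 1011 = 0011
  pos 6: 1100 XOR 1011 = 0111
Remainder (last 3 bits) = 111. This is the CRC / FCS.

111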